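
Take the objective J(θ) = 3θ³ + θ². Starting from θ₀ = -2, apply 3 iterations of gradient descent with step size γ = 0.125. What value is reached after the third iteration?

-2311.875

J′(θ) = 9θ² + 2θ
θ₁ = -2 − 0.125·32 = -6
θ₂ = -6 − 0.125·312 = -45
θ₃ = -45 − 0.125·18135 = -2311.875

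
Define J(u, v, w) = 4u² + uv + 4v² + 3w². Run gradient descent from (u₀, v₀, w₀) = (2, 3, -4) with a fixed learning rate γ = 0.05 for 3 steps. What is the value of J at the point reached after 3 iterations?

7.33617109375

∇J = (8u + v, u + 8v, 6w)
(u₁, v₁, w₁) = (2, 3, -4) − 0.05·(19, 26, -24) = (1.05, 1.7, -2.8)
(u₂, v₂, w₂) = (1.05, 1.7, -2.8) − 0.05·(10.1, 14.65, -16.8) = (0.545, 0.9675, -1.96)
(u₃, v₃, w₃) = (0.545, 0.9675, -1.96) − 0.05·(5.3275, 8.285, -11.76) = (0.278625, 0.55325, -1.372)
J(0.278625, 0.55325, -1.372) = 7.33617109375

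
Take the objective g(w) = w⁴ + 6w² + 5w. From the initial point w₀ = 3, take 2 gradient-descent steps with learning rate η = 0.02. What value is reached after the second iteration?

g′(w) = 4w³ + 12w + 5
Step 1: g′(3) = 149; w₁ = 3 − 0.02·149 = 0.02
Step 2: g′(0.02) = 5.240032; w₂ = 0.02 − 0.02·5.240032 = -0.08480064

-0.08480064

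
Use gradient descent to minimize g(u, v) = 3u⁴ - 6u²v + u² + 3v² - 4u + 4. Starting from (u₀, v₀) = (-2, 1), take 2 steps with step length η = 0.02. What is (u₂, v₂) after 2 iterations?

∇g = (12u³ - 12uv + 2u - 4, -6u² + 6v)
(u₁, v₁) = (-2, 1) − 0.02·(-80, -18) = (-0.4, 1.36)
(u₂, v₂) = (-0.4, 1.36) − 0.02·(0.96, 7.2) = (-0.4192, 1.216)

(-0.4192, 1.216)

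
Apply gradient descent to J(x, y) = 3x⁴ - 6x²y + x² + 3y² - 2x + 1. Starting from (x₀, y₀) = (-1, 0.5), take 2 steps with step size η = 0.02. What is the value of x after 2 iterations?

∇J = (12x³ - 12xy + 2x - 2, -6x² + 6y)
Step 1: at (-1, 0.5), ∇J = (-10, -3) → (-1, 0.5) − 0.02·(-10, -3) = (-0.8, 0.56)
Step 2: at (-0.8, 0.56), ∇J = (-4.368, -0.48) → (-0.8, 0.56) − 0.02·(-4.368, -0.48) = (-0.71264, 0.5696)
x = -0.71264

-0.71264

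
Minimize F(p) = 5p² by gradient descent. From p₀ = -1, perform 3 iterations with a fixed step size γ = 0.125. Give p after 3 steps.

F′(p) = 10p
p₁ = -1 − 0.125·(-10) = 0.25
p₂ = 0.25 − 0.125·2.5 = -0.0625
p₃ = -0.0625 − 0.125·(-0.625) = 0.015625

0.015625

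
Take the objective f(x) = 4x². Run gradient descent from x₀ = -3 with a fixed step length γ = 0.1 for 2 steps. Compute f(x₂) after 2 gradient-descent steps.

f′(x) = 8x
x₁ = -3 − 0.1·(-24) = -0.6
x₂ = -0.6 − 0.1·(-4.8) = -0.12
f(-0.12) = 0.0576

0.0576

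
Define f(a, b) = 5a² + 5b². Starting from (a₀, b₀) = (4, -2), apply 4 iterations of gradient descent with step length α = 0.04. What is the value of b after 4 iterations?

-0.2592

∇f = (10a, 10b)
Step 1: at (4, -2), ∇f = (40, -20) → (4, -2) − 0.04·(40, -20) = (2.4, -1.2)
Step 2: at (2.4, -1.2), ∇f = (24, -12) → (2.4, -1.2) − 0.04·(24, -12) = (1.44, -0.72)
Step 3: at (1.44, -0.72), ∇f = (14.4, -7.2) → (1.44, -0.72) − 0.04·(14.4, -7.2) = (0.864, -0.432)
Step 4: at (0.864, -0.432), ∇f = (8.64, -4.32) → (0.864, -0.432) − 0.04·(8.64, -4.32) = (0.5184, -0.2592)
b = -0.2592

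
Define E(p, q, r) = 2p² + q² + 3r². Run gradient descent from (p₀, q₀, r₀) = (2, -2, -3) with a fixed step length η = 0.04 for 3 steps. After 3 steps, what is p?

∇E = (4p, 2q, 6r)
(p₁, q₁, r₁) = (2, -2, -3) − 0.04·(8, -4, -18) = (1.68, -1.84, -2.28)
(p₂, q₂, r₂) = (1.68, -1.84, -2.28) − 0.04·(6.72, -3.68, -13.68) = (1.4112, -1.6928, -1.7328)
(p₃, q₃, r₃) = (1.4112, -1.6928, -1.7328) − 0.04·(5.6448, -3.3856, -10.3968) = (1.185408, -1.557376, -1.316928)
p = 1.185408

1.185408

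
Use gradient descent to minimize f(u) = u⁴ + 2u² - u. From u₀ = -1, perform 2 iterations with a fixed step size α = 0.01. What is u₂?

f′(u) = 4u³ + 4u - 1
u₁ = -1 − 0.01·(-9) = -0.91
u₂ = -0.91 − 0.01·(-7.654284) = -0.83345716

-0.83345716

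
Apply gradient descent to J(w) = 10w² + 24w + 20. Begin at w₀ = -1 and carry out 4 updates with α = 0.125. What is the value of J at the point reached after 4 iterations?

15.8515625

J′(w) = 20w + 24
Step 1: J′(-1) = 4; w₁ = -1 − 0.125·4 = -1.5
Step 2: J′(-1.5) = -6; w₂ = -1.5 − 0.125·(-6) = -0.75
Step 3: J′(-0.75) = 9; w₃ = -0.75 − 0.125·9 = -1.875
Step 4: J′(-1.875) = -13.5; w₄ = -1.875 − 0.125·(-13.5) = -0.1875
J(-0.1875) = 15.8515625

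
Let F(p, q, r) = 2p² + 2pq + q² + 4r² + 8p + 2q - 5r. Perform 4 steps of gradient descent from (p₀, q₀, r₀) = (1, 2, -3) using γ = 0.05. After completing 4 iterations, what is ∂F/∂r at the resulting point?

∇F = (4p + 2q + 8, 2p + 2q + 2, 8r - 5)
Step 1: at (1, 2, -3), ∇F = (16, 8, -29) → (1, 2, -3) − 0.05·(16, 8, -29) = (0.2, 1.6, -1.55)
Step 2: at (0.2, 1.6, -1.55), ∇F = (12, 5.6, -17.4) → (0.2, 1.6, -1.55) − 0.05·(12, 5.6, -17.4) = (-0.4, 1.32, -0.68)
Step 3: at (-0.4, 1.32, -0.68), ∇F = (9.04, 3.84, -10.44) → (-0.4, 1.32, -0.68) − 0.05·(9.04, 3.84, -10.44) = (-0.852, 1.128, -0.158)
Step 4: at (-0.852, 1.128, -0.158), ∇F = (6.848, 2.552, -6.264) → (-0.852, 1.128, -0.158) − 0.05·(6.848, 2.552, -6.264) = (-1.1944, 1.0004, 0.1552)
∂F/∂r at (-1.1944, 1.0004, 0.1552) = -3.7584

-3.7584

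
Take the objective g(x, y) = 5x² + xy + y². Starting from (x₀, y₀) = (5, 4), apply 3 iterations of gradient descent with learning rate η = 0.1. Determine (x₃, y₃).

∇g = (10x + y, x + 2y)
Step 1: at (5, 4), ∇g = (54, 13) → (5, 4) − 0.1·(54, 13) = (-0.4, 2.7)
Step 2: at (-0.4, 2.7), ∇g = (-1.3, 5) → (-0.4, 2.7) − 0.1·(-1.3, 5) = (-0.27, 2.2)
Step 3: at (-0.27, 2.2), ∇g = (-0.5, 4.13) → (-0.27, 2.2) − 0.1·(-0.5, 4.13) = (-0.22, 1.787)

(-0.22, 1.787)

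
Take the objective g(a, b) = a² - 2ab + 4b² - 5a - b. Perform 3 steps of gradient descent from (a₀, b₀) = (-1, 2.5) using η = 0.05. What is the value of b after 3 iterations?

0.5815

∇g = (2a - 2b - 5, -2a + 8b - 1)
(a₁, b₁) = (-1, 2.5) − 0.05·(-12, 21) = (-0.4, 1.45)
(a₂, b₂) = (-0.4, 1.45) − 0.05·(-8.7, 11.4) = (0.035, 0.88)
(a₃, b₃) = (0.035, 0.88) − 0.05·(-6.69, 5.97) = (0.3695, 0.5815)
b = 0.5815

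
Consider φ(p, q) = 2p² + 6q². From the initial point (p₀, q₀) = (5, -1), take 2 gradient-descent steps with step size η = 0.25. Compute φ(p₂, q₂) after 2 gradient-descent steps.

∇φ = (4p, 12q)
Step 1: at (5, -1), ∇φ = (20, -12) → (5, -1) − 0.25·(20, -12) = (0, 2)
Step 2: at (0, 2), ∇φ = (0, 24) → (0, 2) − 0.25·(0, 24) = (0, -4)
φ(0, -4) = 96

96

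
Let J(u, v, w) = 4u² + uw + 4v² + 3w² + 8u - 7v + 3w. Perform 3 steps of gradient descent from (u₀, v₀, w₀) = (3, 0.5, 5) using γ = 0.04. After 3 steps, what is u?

∇J = (8u + w + 8, 8v - 7, u + 6w + 3)
Step 1: at (3, 0.5, 5), ∇J = (37, -3, 36) → (3, 0.5, 5) − 0.04·(37, -3, 36) = (1.52, 0.62, 3.56)
Step 2: at (1.52, 0.62, 3.56), ∇J = (23.72, -2.04, 25.88) → (1.52, 0.62, 3.56) − 0.04·(23.72, -2.04, 25.88) = (0.5712, 0.7016, 2.5248)
Step 3: at (0.5712, 0.7016, 2.5248), ∇J = (15.0944, -1.3872, 18.72) → (0.5712, 0.7016, 2.5248) − 0.04·(15.0944, -1.3872, 18.72) = (-0.032576, 0.757088, 1.776)
u = -0.032576

-0.032576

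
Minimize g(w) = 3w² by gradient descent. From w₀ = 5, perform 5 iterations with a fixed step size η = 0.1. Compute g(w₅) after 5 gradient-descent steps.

0.00786432

g′(w) = 6w
w₁ = 5 − 0.1·30 = 2
w₂ = 2 − 0.1·12 = 0.8
w₃ = 0.8 − 0.1·4.8 = 0.32
w₄ = 0.32 − 0.1·1.92 = 0.128
w₅ = 0.128 − 0.1·0.768 = 0.0512
g(0.0512) = 0.00786432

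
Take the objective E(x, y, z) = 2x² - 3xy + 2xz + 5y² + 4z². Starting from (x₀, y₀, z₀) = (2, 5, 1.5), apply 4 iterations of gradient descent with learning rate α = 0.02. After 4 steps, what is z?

∇E = (4x - 3y + 2z, -3x + 10y, 2x + 8z)
Step 1: at (2, 5, 1.5), ∇E = (-4, 44, 16) → (2, 5, 1.5) − 0.02·(-4, 44, 16) = (2.08, 4.12, 1.18)
Step 2: at (2.08, 4.12, 1.18), ∇E = (-1.68, 34.96, 13.6) → (2.08, 4.12, 1.18) − 0.02·(-1.68, 34.96, 13.6) = (2.1136, 3.4208, 0.908)
Step 3: at (2.1136, 3.4208, 0.908), ∇E = (0.008, 27.8672, 11.4912) → (2.1136, 3.4208, 0.908) − 0.02·(0.008, 27.8672, 11.4912) = (2.11344, 2.863456, 0.678176)
Step 4: at (2.11344, 2.863456, 0.678176), ∇E = (1.219744, 22.29424, 9.652288) → (2.11344, 2.863456, 0.678176) − 0.02·(1.219744, 22.29424, 9.652288) = (2.08904512, 2.4175712, 0.48513024)
z = 0.48513024

0.48513024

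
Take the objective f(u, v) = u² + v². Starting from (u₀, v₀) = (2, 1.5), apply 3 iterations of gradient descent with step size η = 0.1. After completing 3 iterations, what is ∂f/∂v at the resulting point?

1.536

∇f = (2u, 2v)
Step 1: at (2, 1.5), ∇f = (4, 3) → (2, 1.5) − 0.1·(4, 3) = (1.6, 1.2)
Step 2: at (1.6, 1.2), ∇f = (3.2, 2.4) → (1.6, 1.2) − 0.1·(3.2, 2.4) = (1.28, 0.96)
Step 3: at (1.28, 0.96), ∇f = (2.56, 1.92) → (1.28, 0.96) − 0.1·(2.56, 1.92) = (1.024, 0.768)
∂f/∂v at (1.024, 0.768) = 1.536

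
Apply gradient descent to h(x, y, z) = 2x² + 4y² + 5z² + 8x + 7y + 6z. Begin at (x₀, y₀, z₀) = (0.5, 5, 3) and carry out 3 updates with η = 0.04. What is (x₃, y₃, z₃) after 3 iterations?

∇h = (4x + 8, 8y + 7, 10z + 6)
Step 1: at (0.5, 5, 3), ∇h = (10, 47, 36) → (0.5, 5, 3) − 0.04·(10, 47, 36) = (0.1, 3.12, 1.56)
Step 2: at (0.1, 3.12, 1.56), ∇h = (8.4, 31.96, 21.6) → (0.1, 3.12, 1.56) − 0.04·(8.4, 31.96, 21.6) = (-0.236, 1.8416, 0.696)
Step 3: at (-0.236, 1.8416, 0.696), ∇h = (7.056, 21.7328, 12.96) → (-0.236, 1.8416, 0.696) − 0.04·(7.056, 21.7328, 12.96) = (-0.51824, 0.972288, 0.1776)

(-0.51824, 0.972288, 0.1776)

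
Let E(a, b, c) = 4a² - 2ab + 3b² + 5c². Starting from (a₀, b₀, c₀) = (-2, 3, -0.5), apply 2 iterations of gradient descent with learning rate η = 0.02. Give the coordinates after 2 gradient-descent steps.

∇E = (8a - 2b, -2a + 6b, 10c)
Step 1: at (-2, 3, -0.5), ∇E = (-22, 22, -5) → (-2, 3, -0.5) − 0.02·(-22, 22, -5) = (-1.56, 2.56, -0.4)
Step 2: at (-1.56, 2.56, -0.4), ∇E = (-17.6, 18.48, -4) → (-1.56, 2.56, -0.4) − 0.02·(-17.6, 18.48, -4) = (-1.208, 2.1904, -0.32)

(-1.208, 2.1904, -0.32)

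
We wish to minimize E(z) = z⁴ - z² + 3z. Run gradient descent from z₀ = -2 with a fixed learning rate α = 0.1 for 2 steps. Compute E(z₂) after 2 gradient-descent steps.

0.69140625

E′(z) = 4z³ - 2z + 3
z₁ = -2 − 0.1·(-25) = 0.5
z₂ = 0.5 − 0.1·2.5 = 0.25
E(0.25) = 0.69140625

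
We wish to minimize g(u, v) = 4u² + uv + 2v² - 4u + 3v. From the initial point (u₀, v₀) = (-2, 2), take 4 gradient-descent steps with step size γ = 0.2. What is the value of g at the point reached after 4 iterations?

∇g = (8u + v - 4, u + 4v + 3)
Step 1: at (-2, 2), ∇g = (-18, 9) → (-2, 2) − 0.2·(-18, 9) = (1.6, 0.2)
Step 2: at (1.6, 0.2), ∇g = (9, 5.4) → (1.6, 0.2) − 0.2·(9, 5.4) = (-0.2, -0.88)
Step 3: at (-0.2, -0.88), ∇g = (-6.48, -0.72) → (-0.2, -0.88) − 0.2·(-6.48, -0.72) = (1.096, -0.736)
Step 4: at (1.096, -0.736), ∇g = (4.032, 1.152) → (1.096, -0.736) − 0.2·(4.032, 1.152) = (0.2896, -0.9664)
g(0.2896, -0.9664) = -2.13413888

-2.13413888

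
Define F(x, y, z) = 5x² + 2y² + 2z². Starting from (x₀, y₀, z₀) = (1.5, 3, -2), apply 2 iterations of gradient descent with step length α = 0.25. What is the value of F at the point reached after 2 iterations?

56.953125

∇F = (10x, 4y, 4z)
(x₁, y₁, z₁) = (1.5, 3, -2) − 0.25·(15, 12, -8) = (-2.25, 0, 0)
(x₂, y₂, z₂) = (-2.25, 0, 0) − 0.25·(-22.5, 0, 0) = (3.375, 0, 0)
F(3.375, 0, 0) = 56.953125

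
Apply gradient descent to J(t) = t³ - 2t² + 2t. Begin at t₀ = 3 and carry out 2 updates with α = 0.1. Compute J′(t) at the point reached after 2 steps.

J′(t) = 3t² - 4t + 2
Step 1: J′(3) = 17; t₁ = 3 − 0.1·17 = 1.3
Step 2: J′(1.3) = 1.87; t₂ = 1.3 − 0.1·1.87 = 1.113
J′(t) at (1.113) = 1.264307

1.264307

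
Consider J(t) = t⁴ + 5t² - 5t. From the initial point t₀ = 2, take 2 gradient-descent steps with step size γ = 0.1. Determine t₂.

8.3732

J′(t) = 4t³ + 10t - 5
Step 1: J′(2) = 47; t₁ = 2 − 0.1·47 = -2.7
Step 2: J′(-2.7) = -110.732; t₂ = -2.7 − 0.1·(-110.732) = 8.3732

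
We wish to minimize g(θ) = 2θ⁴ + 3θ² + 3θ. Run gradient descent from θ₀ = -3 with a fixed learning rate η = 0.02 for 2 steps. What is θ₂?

0.68535552

g′(θ) = 8θ³ + 6θ + 3
θ₁ = -3 − 0.02·(-231) = 1.62
θ₂ = 1.62 − 0.02·46.732224 = 0.68535552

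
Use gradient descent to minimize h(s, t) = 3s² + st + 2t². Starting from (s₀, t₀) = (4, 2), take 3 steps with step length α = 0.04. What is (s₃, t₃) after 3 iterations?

(1.617152, 0.885504)

∇h = (6s + t, s + 4t)
Step 1: at (4, 2), ∇h = (26, 12) → (4, 2) − 0.04·(26, 12) = (2.96, 1.52)
Step 2: at (2.96, 1.52), ∇h = (19.28, 9.04) → (2.96, 1.52) − 0.04·(19.28, 9.04) = (2.1888, 1.1584)
Step 3: at (2.1888, 1.1584), ∇h = (14.2912, 6.8224) → (2.1888, 1.1584) − 0.04·(14.2912, 6.8224) = (1.617152, 0.885504)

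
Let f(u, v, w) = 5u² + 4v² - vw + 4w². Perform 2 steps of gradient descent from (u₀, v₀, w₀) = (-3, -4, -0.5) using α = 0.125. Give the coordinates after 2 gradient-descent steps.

∇f = (10u, 8v - w, -v + 8w)
(u₁, v₁, w₁) = (-3, -4, -0.5) − 0.125·(-30, -31.5, 0) = (0.75, -0.0625, -0.5)
(u₂, v₂, w₂) = (0.75, -0.0625, -0.5) − 0.125·(7.5, 0, -3.9375) = (-0.1875, -0.0625, -0.0078125)

(-0.1875, -0.0625, -0.0078125)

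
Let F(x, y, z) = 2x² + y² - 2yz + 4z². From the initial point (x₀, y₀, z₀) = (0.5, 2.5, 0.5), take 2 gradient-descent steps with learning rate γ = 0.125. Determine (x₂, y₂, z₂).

(0.125, 1.65625, 0.5)

∇F = (4x, 2y - 2z, -2y + 8z)
Step 1: at (0.5, 2.5, 0.5), ∇F = (2, 4, -1) → (0.5, 2.5, 0.5) − 0.125·(2, 4, -1) = (0.25, 2, 0.625)
Step 2: at (0.25, 2, 0.625), ∇F = (1, 2.75, 1) → (0.25, 2, 0.625) − 0.125·(1, 2.75, 1) = (0.125, 1.65625, 0.5)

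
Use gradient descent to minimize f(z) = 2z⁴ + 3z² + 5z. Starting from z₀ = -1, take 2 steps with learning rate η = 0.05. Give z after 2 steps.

-0.56845

f′(z) = 8z³ + 6z + 5
z₁ = -1 − 0.05·(-9) = -0.55
z₂ = -0.55 − 0.05·0.369 = -0.56845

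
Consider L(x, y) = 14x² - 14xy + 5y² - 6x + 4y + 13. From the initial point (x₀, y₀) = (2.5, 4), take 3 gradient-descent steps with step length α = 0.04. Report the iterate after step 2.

∇L = (28x - 14y - 6, -14x + 10y + 4)
(x₁, y₁) = (2.5, 4) − 0.04·(8, 9) = (2.18, 3.64)
(x₂, y₂) = (2.18, 3.64) − 0.04·(4.08, 9.88) = (2.0168, 3.2448)

(2.0168, 3.2448)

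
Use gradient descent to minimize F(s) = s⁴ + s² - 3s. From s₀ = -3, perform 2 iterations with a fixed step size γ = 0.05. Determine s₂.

F′(s) = 4s³ + 2s - 3
Step 1: F′(-3) = -117; s₁ = -3 − 0.05·(-117) = 2.85
Step 2: F′(2.85) = 95.2965; s₂ = 2.85 − 0.05·95.2965 = -1.914825

-1.914825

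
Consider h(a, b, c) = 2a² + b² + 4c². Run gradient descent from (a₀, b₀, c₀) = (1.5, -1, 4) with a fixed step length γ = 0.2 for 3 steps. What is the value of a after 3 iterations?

0.012

∇h = (4a, 2b, 8c)
Step 1: at (1.5, -1, 4), ∇h = (6, -2, 32) → (1.5, -1, 4) − 0.2·(6, -2, 32) = (0.3, -0.6, -2.4)
Step 2: at (0.3, -0.6, -2.4), ∇h = (1.2, -1.2, -19.2) → (0.3, -0.6, -2.4) − 0.2·(1.2, -1.2, -19.2) = (0.06, -0.36, 1.44)
Step 3: at (0.06, -0.36, 1.44), ∇h = (0.24, -0.72, 11.52) → (0.06, -0.36, 1.44) − 0.2·(0.24, -0.72, 11.52) = (0.012, -0.216, -0.864)
a = 0.012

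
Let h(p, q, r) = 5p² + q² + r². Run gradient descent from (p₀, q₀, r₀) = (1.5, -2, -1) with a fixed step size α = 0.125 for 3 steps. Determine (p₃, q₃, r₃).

(-0.0234375, -0.84375, -0.421875)

∇h = (10p, 2q, 2r)
(p₁, q₁, r₁) = (1.5, -2, -1) − 0.125·(15, -4, -2) = (-0.375, -1.5, -0.75)
(p₂, q₂, r₂) = (-0.375, -1.5, -0.75) − 0.125·(-3.75, -3, -1.5) = (0.09375, -1.125, -0.5625)
(p₃, q₃, r₃) = (0.09375, -1.125, -0.5625) − 0.125·(0.9375, -2.25, -1.125) = (-0.0234375, -0.84375, -0.421875)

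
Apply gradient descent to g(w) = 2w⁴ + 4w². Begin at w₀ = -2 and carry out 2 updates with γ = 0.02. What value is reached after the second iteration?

g′(w) = 8w³ + 8w
w₁ = -2 − 0.02·(-80) = -0.4
w₂ = -0.4 − 0.02·(-3.712) = -0.32576

-0.32576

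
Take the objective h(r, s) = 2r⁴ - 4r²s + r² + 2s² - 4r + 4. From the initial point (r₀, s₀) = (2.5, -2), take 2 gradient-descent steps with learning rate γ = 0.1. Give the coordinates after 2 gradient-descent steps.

∇h = (8r³ - 8rs + 2r - 4, -4r² + 4s)
Step 1: at (2.5, -2), ∇h = (166, -33) → (2.5, -2) − 0.1·(166, -33) = (-14.1, 1.3)
Step 2: at (-14.1, 1.3), ∇h = (-22311.328, -790.04) → (-14.1, 1.3) − 0.1·(-22311.328, -790.04) = (2217.0328, 80.304)

(2217.0328, 80.304)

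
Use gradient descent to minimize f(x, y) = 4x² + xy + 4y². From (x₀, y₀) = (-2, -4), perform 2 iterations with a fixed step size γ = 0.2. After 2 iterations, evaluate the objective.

33.3568

∇f = (8x + y, x + 8y)
Step 1: at (-2, -4), ∇f = (-20, -34) → (-2, -4) − 0.2·(-20, -34) = (2, 2.8)
Step 2: at (2, 2.8), ∇f = (18.8, 24.4) → (2, 2.8) − 0.2·(18.8, 24.4) = (-1.76, -2.08)
f(-1.76, -2.08) = 33.3568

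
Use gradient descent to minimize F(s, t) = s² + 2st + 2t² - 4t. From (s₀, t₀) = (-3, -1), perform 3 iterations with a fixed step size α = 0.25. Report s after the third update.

-1.625

∇F = (2s + 2t, 2s + 4t - 4)
Step 1: at (-3, -1), ∇F = (-8, -14) → (-3, -1) − 0.25·(-8, -14) = (-1, 2.5)
Step 2: at (-1, 2.5), ∇F = (3, 4) → (-1, 2.5) − 0.25·(3, 4) = (-1.75, 1.5)
Step 3: at (-1.75, 1.5), ∇F = (-0.5, -1.5) → (-1.75, 1.5) − 0.25·(-0.5, -1.5) = (-1.625, 1.875)
s = -1.625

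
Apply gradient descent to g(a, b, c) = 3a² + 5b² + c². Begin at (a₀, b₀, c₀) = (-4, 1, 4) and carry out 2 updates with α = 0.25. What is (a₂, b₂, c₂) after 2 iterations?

∇g = (6a, 10b, 2c)
Step 1: at (-4, 1, 4), ∇g = (-24, 10, 8) → (-4, 1, 4) − 0.25·(-24, 10, 8) = (2, -1.5, 2)
Step 2: at (2, -1.5, 2), ∇g = (12, -15, 4) → (2, -1.5, 2) − 0.25·(12, -15, 4) = (-1, 2.25, 1)

(-1, 2.25, 1)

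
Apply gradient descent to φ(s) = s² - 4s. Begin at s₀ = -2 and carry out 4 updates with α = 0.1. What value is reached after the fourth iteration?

0.3616

φ′(s) = 2s - 4
s₁ = -2 − 0.1·(-8) = -1.2
s₂ = -1.2 − 0.1·(-6.4) = -0.56
s₃ = -0.56 − 0.1·(-5.12) = -0.048
s₄ = -0.048 − 0.1·(-4.096) = 0.3616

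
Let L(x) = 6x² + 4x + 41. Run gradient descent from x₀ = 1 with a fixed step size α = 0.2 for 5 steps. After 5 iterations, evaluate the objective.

348.8716319744

L′(x) = 12x + 4
x₁ = 1 − 0.2·16 = -2.2
x₂ = -2.2 − 0.2·(-22.4) = 2.28
x₃ = 2.28 − 0.2·31.36 = -3.992
x₄ = -3.992 − 0.2·(-43.904) = 4.7888
x₅ = 4.7888 − 0.2·61.4656 = -7.50432
L(-7.50432) = 348.8716319744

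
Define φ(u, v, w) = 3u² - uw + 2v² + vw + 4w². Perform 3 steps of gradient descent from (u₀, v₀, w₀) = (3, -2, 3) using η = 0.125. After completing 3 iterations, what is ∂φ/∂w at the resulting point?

0.57421875

∇φ = (6u - w, 4v + w, -u + v + 8w)
(u₁, v₁, w₁) = (3, -2, 3) − 0.125·(15, -5, 19) = (1.125, -1.375, 0.625)
(u₂, v₂, w₂) = (1.125, -1.375, 0.625) − 0.125·(6.125, -4.875, 2.5) = (0.359375, -0.765625, 0.3125)
(u₃, v₃, w₃) = (0.359375, -0.765625, 0.3125) − 0.125·(1.84375, -2.75, 1.375) = (0.12890625, -0.421875, 0.140625)
∂φ/∂w at (0.12890625, -0.421875, 0.140625) = 0.57421875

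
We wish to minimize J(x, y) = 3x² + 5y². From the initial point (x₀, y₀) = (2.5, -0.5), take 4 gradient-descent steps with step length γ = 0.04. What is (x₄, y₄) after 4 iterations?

(0.8340544, -0.0648)

∇J = (6x, 10y)
Step 1: at (2.5, -0.5), ∇J = (15, -5) → (2.5, -0.5) − 0.04·(15, -5) = (1.9, -0.3)
Step 2: at (1.9, -0.3), ∇J = (11.4, -3) → (1.9, -0.3) − 0.04·(11.4, -3) = (1.444, -0.18)
Step 3: at (1.444, -0.18), ∇J = (8.664, -1.8) → (1.444, -0.18) − 0.04·(8.664, -1.8) = (1.09744, -0.108)
Step 4: at (1.09744, -0.108), ∇J = (6.58464, -1.08) → (1.09744, -0.108) − 0.04·(6.58464, -1.08) = (0.8340544, -0.0648)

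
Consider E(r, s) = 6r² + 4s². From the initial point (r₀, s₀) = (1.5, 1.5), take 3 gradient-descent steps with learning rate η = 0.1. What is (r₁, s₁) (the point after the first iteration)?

∇E = (12r, 8s)
Step 1: at (1.5, 1.5), ∇E = (18, 12) → (1.5, 1.5) − 0.1·(18, 12) = (-0.3, 0.3)

(-0.3, 0.3)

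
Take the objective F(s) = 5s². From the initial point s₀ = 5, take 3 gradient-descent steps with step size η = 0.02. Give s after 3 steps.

2.56

F′(s) = 10s
Step 1: F′(5) = 50; s₁ = 5 − 0.02·50 = 4
Step 2: F′(4) = 40; s₂ = 4 − 0.02·40 = 3.2
Step 3: F′(3.2) = 32; s₃ = 3.2 − 0.02·32 = 2.56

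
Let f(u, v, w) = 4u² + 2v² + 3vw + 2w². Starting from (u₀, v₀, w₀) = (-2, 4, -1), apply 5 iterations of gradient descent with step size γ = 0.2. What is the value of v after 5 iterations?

0.80384

∇f = (8u, 4v + 3w, 3v + 4w)
(u₁, v₁, w₁) = (-2, 4, -1) − 0.2·(-16, 13, 8) = (1.2, 1.4, -2.6)
(u₂, v₂, w₂) = (1.2, 1.4, -2.6) − 0.2·(9.6, -2.2, -6.2) = (-0.72, 1.84, -1.36)
(u₃, v₃, w₃) = (-0.72, 1.84, -1.36) − 0.2·(-5.76, 3.28, 0.08) = (0.432, 1.184, -1.376)
(u₄, v₄, w₄) = (0.432, 1.184, -1.376) − 0.2·(3.456, 0.608, -1.952) = (-0.2592, 1.0624, -0.9856)
(u₅, v₅, w₅) = (-0.2592, 1.0624, -0.9856) − 0.2·(-2.0736, 1.2928, -0.7552) = (0.15552, 0.80384, -0.83456)
v = 0.80384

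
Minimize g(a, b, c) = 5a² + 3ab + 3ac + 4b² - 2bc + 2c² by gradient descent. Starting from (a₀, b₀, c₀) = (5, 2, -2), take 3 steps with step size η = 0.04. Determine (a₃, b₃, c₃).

∇g = (10a + 3b + 3c, 3a + 8b - 2c, 3a - 2b + 4c)
Step 1: at (5, 2, -2), ∇g = (50, 35, 3) → (5, 2, -2) − 0.04·(50, 35, 3) = (3, 0.6, -2.12)
Step 2: at (3, 0.6, -2.12), ∇g = (25.44, 18.04, -0.68) → (3, 0.6, -2.12) − 0.04·(25.44, 18.04, -0.68) = (1.9824, -0.1216, -2.0928)
Step 3: at (1.9824, -0.1216, -2.0928), ∇g = (13.1808, 9.16, -2.1808) → (1.9824, -0.1216, -2.0928) − 0.04·(13.1808, 9.16, -2.1808) = (1.455168, -0.488, -2.005568)

(1.455168, -0.488, -2.005568)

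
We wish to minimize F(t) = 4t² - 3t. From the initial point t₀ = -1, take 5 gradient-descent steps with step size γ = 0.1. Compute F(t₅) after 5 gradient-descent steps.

F′(t) = 8t - 3
t₁ = -1 − 0.1·(-11) = 0.1
t₂ = 0.1 − 0.1·(-2.2) = 0.32
t₃ = 0.32 − 0.1·(-0.44) = 0.364
t₄ = 0.364 − 0.1·(-0.088) = 0.3728
t₅ = 0.3728 − 0.1·(-0.0176) = 0.37456
F(0.37456) = -0.5624992256

-0.5624992256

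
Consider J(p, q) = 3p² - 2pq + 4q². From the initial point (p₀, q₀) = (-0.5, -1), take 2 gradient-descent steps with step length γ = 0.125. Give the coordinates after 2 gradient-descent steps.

∇J = (6p - 2q, -2p + 8q)
Step 1: at (-0.5, -1), ∇J = (-1, -7) → (-0.5, -1) − 0.125·(-1, -7) = (-0.375, -0.125)
Step 2: at (-0.375, -0.125), ∇J = (-2, -0.25) → (-0.375, -0.125) − 0.125·(-2, -0.25) = (-0.125, -0.09375)

(-0.125, -0.09375)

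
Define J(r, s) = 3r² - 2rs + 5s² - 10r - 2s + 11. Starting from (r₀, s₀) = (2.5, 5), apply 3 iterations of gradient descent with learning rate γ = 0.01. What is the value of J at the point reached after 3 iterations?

∇J = (6r - 2s - 10, -2r + 10s - 2)
(r₁, s₁) = (2.5, 5) − 0.01·(-5, 43) = (2.55, 4.57)
(r₂, s₂) = (2.55, 4.57) − 0.01·(-3.84, 38.6) = (2.5884, 4.184)
(r₃, s₃) = (2.5884, 4.184) − 0.01·(-2.8376, 34.6632) = (2.616776, 3.837368)
J(2.616776, 3.837368) = 51.243954768512

51.243954768512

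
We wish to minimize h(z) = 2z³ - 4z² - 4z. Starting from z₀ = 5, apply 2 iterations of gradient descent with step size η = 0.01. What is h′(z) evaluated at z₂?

36.979984791936

h′(z) = 6z² - 8z - 4
Step 1: h′(5) = 106; z₁ = 5 − 0.01·106 = 3.94
Step 2: h′(3.94) = 57.6216; z₂ = 3.94 − 0.01·57.6216 = 3.363784
h′(z) at (3.363784) = 36.979984791936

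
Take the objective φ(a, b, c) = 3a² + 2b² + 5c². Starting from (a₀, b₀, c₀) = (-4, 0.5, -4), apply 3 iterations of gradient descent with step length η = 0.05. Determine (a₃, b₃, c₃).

(-1.372, 0.256, -0.5)

∇φ = (6a, 4b, 10c)
(a₁, b₁, c₁) = (-4, 0.5, -4) − 0.05·(-24, 2, -40) = (-2.8, 0.4, -2)
(a₂, b₂, c₂) = (-2.8, 0.4, -2) − 0.05·(-16.8, 1.6, -20) = (-1.96, 0.32, -1)
(a₃, b₃, c₃) = (-1.96, 0.32, -1) − 0.05·(-11.76, 1.28, -10) = (-1.372, 0.256, -0.5)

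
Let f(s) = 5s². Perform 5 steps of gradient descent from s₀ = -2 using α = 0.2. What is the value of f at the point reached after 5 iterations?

20

f′(s) = 10s
s₁ = -2 − 0.2·(-20) = 2
s₂ = 2 − 0.2·20 = -2
s₃ = -2 − 0.2·(-20) = 2
s₄ = 2 − 0.2·20 = -2
s₅ = -2 − 0.2·(-20) = 2
f(2) = 20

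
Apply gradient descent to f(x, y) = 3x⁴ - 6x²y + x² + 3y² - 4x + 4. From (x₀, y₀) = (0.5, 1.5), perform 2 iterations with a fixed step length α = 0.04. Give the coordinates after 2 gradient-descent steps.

∇f = (12x³ - 12xy + 2x - 4, -6x² + 6y)
Step 1: at (0.5, 1.5), ∇f = (-10.5, 7.5) → (0.5, 1.5) − 0.04·(-10.5, 7.5) = (0.92, 1.2)
Step 2: at (0.92, 1.2), ∇f = (-6.063744, 2.1216) → (0.92, 1.2) − 0.04·(-6.063744, 2.1216) = (1.16254976, 1.115136)

(1.16254976, 1.115136)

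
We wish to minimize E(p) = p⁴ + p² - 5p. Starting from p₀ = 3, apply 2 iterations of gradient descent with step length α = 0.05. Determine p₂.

0.986225

E′(p) = 4p³ + 2p - 5
Step 1: E′(3) = 109; p₁ = 3 − 0.05·109 = -2.45
Step 2: E′(-2.45) = -68.7245; p₂ = -2.45 − 0.05·(-68.7245) = 0.986225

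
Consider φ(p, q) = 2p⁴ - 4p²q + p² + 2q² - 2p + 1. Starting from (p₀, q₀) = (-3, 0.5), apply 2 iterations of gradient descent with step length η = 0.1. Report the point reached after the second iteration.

∇φ = (8p³ - 8pq + 2p - 2, -4p² + 4q)
(p₁, q₁) = (-3, 0.5) − 0.1·(-212, -34) = (18.2, 3.9)
(p₂, q₂) = (18.2, 3.9) − 0.1·(47695.104, -1309.36) = (-4751.3104, 134.836)

(-4751.3104, 134.836)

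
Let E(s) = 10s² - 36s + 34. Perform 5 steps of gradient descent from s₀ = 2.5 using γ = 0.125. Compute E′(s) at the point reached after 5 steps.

E′(s) = 20s - 36
Step 1: E′(2.5) = 14; s₁ = 2.5 − 0.125·14 = 0.75
Step 2: E′(0.75) = -21; s₂ = 0.75 − 0.125·(-21) = 3.375
Step 3: E′(3.375) = 31.5; s₃ = 3.375 − 0.125·31.5 = -0.5625
Step 4: E′(-0.5625) = -47.25; s₄ = -0.5625 − 0.125·(-47.25) = 5.34375
Step 5: E′(5.34375) = 70.875; s₅ = 5.34375 − 0.125·70.875 = -3.515625
E′(s) at (-3.515625) = -106.3125

-106.3125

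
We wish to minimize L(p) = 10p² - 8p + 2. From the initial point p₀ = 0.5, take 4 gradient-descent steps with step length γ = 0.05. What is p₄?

0.4

L′(p) = 20p - 8
p₁ = 0.5 − 0.05·2 = 0.4
p₂ = 0.4 − 0.05·0 = 0.4
p₃ = 0.4 − 0.05·0 = 0.4
p₄ = 0.4 − 0.05·0 = 0.4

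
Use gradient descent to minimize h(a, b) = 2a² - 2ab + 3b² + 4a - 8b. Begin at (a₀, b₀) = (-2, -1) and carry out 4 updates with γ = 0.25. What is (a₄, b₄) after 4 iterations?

∇h = (4a - 2b + 4, -2a + 6b - 8)
Step 1: at (-2, -1), ∇h = (-2, -10) → (-2, -1) − 0.25·(-2, -10) = (-1.5, 1.5)
Step 2: at (-1.5, 1.5), ∇h = (-5, 4) → (-1.5, 1.5) − 0.25·(-5, 4) = (-0.25, 0.5)
Step 3: at (-0.25, 0.5), ∇h = (2, -4.5) → (-0.25, 0.5) − 0.25·(2, -4.5) = (-0.75, 1.625)
Step 4: at (-0.75, 1.625), ∇h = (-2.25, 3.25) → (-0.75, 1.625) − 0.25·(-2.25, 3.25) = (-0.1875, 0.8125)

(-0.1875, 0.8125)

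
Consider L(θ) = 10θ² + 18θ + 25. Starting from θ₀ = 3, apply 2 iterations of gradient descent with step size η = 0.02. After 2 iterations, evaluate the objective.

36.61216

L′(θ) = 20θ + 18
Step 1: L′(3) = 78; θ₁ = 3 − 0.02·78 = 1.44
Step 2: L′(1.44) = 46.8; θ₂ = 1.44 − 0.02·46.8 = 0.504
L(0.504) = 36.61216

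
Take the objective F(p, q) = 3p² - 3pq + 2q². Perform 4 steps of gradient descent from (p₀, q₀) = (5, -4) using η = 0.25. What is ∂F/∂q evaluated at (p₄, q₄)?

-35.82421875

∇F = (6p - 3q, -3p + 4q)
Step 1: at (5, -4), ∇F = (42, -31) → (5, -4) − 0.25·(42, -31) = (-5.5, 3.75)
Step 2: at (-5.5, 3.75), ∇F = (-44.25, 31.5) → (-5.5, 3.75) − 0.25·(-44.25, 31.5) = (5.5625, -4.125)
Step 3: at (5.5625, -4.125), ∇F = (45.75, -33.1875) → (5.5625, -4.125) − 0.25·(45.75, -33.1875) = (-5.875, 4.171875)
Step 4: at (-5.875, 4.171875), ∇F = (-47.765625, 34.3125) → (-5.875, 4.171875) − 0.25·(-47.765625, 34.3125) = (6.06640625, -4.40625)
∂F/∂q at (6.06640625, -4.40625) = -35.82421875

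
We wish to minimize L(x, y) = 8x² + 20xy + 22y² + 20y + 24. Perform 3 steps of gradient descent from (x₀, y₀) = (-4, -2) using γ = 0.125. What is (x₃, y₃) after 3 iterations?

∇L = (16x + 20y, 20x + 44y + 20)
Step 1: at (-4, -2), ∇L = (-104, -148) → (-4, -2) − 0.125·(-104, -148) = (9, 16.5)
Step 2: at (9, 16.5), ∇L = (474, 926) → (9, 16.5) − 0.125·(474, 926) = (-50.25, -99.25)
Step 3: at (-50.25, -99.25), ∇L = (-2789, -5352) → (-50.25, -99.25) − 0.125·(-2789, -5352) = (298.375, 569.75)

(298.375, 569.75)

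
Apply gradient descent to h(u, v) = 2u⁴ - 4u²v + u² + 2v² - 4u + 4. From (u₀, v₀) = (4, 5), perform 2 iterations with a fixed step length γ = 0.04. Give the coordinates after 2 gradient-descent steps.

(312.18541568, 22.455616)

∇h = (8u³ - 8uv + 2u - 4, -4u² + 4v)
(u₁, v₁) = (4, 5) − 0.04·(356, -44) = (-10.24, 6.76)
(u₂, v₂) = (-10.24, 6.76) − 0.04·(-8060.635392, -392.3904) = (312.18541568, 22.455616)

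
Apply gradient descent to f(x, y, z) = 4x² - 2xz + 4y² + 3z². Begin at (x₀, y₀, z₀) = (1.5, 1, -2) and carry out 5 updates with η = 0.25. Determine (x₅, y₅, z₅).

∇f = (8x - 2z, 8y, -2x + 6z)
(x₁, y₁, z₁) = (1.5, 1, -2) − 0.25·(16, 8, -15) = (-2.5, -1, 1.75)
(x₂, y₂, z₂) = (-2.5, -1, 1.75) − 0.25·(-23.5, -8, 15.5) = (3.375, 1, -2.125)
(x₃, y₃, z₃) = (3.375, 1, -2.125) − 0.25·(31.25, 8, -19.5) = (-4.4375, -1, 2.75)
(x₄, y₄, z₄) = (-4.4375, -1, 2.75) − 0.25·(-41, -8, 25.375) = (5.8125, 1, -3.59375)
(x₅, y₅, z₅) = (5.8125, 1, -3.59375) − 0.25·(53.6875, 8, -33.1875) = (-7.609375, -1, 4.703125)

(-7.609375, -1, 4.703125)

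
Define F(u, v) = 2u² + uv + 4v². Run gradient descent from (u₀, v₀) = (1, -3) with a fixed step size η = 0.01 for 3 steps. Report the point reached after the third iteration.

(0.964559, -2.363417)

∇F = (4u + v, u + 8v)
Step 1: at (1, -3), ∇F = (1, -23) → (1, -3) − 0.01·(1, -23) = (0.99, -2.77)
Step 2: at (0.99, -2.77), ∇F = (1.19, -21.17) → (0.99, -2.77) − 0.01·(1.19, -21.17) = (0.9781, -2.5583)
Step 3: at (0.9781, -2.5583), ∇F = (1.3541, -19.4883) → (0.9781, -2.5583) − 0.01·(1.3541, -19.4883) = (0.964559, -2.363417)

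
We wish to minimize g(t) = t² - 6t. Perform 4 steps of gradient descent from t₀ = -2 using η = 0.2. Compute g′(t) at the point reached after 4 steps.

g′(t) = 2t - 6
t₁ = -2 − 0.2·(-10) = 0
t₂ = 0 − 0.2·(-6) = 1.2
t₃ = 1.2 − 0.2·(-3.6) = 1.92
t₄ = 1.92 − 0.2·(-2.16) = 2.352
g′(t) at (2.352) = -1.296

-1.296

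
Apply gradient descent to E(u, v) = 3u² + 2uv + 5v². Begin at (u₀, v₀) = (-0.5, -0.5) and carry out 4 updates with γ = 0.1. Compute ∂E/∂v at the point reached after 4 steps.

0.0288

∇E = (6u + 2v, 2u + 10v)
Step 1: at (-0.5, -0.5), ∇E = (-4, -6) → (-0.5, -0.5) − 0.1·(-4, -6) = (-0.1, 0.1)
Step 2: at (-0.1, 0.1), ∇E = (-0.4, 0.8) → (-0.1, 0.1) − 0.1·(-0.4, 0.8) = (-0.06, 0.02)
Step 3: at (-0.06, 0.02), ∇E = (-0.32, 0.08) → (-0.06, 0.02) − 0.1·(-0.32, 0.08) = (-0.028, 0.012)
Step 4: at (-0.028, 0.012), ∇E = (-0.144, 0.064) → (-0.028, 0.012) − 0.1·(-0.144, 0.064) = (-0.0136, 0.0056)
∂E/∂v at (-0.0136, 0.0056) = 0.0288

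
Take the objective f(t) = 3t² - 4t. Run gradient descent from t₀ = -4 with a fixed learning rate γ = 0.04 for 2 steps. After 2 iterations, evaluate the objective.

f′(t) = 6t - 4
Step 1: f′(-4) = -28; t₁ = -4 − 0.04·(-28) = -2.88
Step 2: f′(-2.88) = -21.28; t₂ = -2.88 − 0.04·(-21.28) = -2.0288
f(-2.0288) = 20.46328832

20.46328832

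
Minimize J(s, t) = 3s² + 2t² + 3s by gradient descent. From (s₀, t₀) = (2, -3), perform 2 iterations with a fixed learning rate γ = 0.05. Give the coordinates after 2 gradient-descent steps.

∇J = (6s + 3, 4t)
Step 1: at (2, -3), ∇J = (15, -12) → (2, -3) − 0.05·(15, -12) = (1.25, -2.4)
Step 2: at (1.25, -2.4), ∇J = (10.5, -9.6) → (1.25, -2.4) − 0.05·(10.5, -9.6) = (0.725, -1.92)

(0.725, -1.92)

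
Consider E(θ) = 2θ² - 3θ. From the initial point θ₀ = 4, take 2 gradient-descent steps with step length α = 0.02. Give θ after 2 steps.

E′(θ) = 4θ - 3
Step 1: E′(4) = 13; θ₁ = 4 − 0.02·13 = 3.74
Step 2: E′(3.74) = 11.96; θ₂ = 3.74 − 0.02·11.96 = 3.5008

3.5008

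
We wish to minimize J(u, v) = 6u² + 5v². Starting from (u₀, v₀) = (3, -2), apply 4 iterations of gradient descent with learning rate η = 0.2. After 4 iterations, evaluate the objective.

∇J = (12u, 10v)
(u₁, v₁) = (3, -2) − 0.2·(36, -20) = (-4.2, 2)
(u₂, v₂) = (-4.2, 2) − 0.2·(-50.4, 20) = (5.88, -2)
(u₃, v₃) = (5.88, -2) − 0.2·(70.56, -20) = (-8.232, 2)
(u₄, v₄) = (-8.232, 2) − 0.2·(-98.784, 20) = (11.5248, -2)
J(11.5248, -2) = 816.92609024

816.92609024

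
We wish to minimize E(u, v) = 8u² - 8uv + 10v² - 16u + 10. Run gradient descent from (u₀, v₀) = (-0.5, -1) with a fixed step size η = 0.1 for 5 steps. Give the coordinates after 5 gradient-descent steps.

∇E = (16u - 8v - 16, -8u + 20v)
(u₁, v₁) = (-0.5, -1) − 0.1·(-16, -16) = (1.1, 0.6)
(u₂, v₂) = (1.1, 0.6) − 0.1·(-3.2, 3.2) = (1.42, 0.28)
(u₃, v₃) = (1.42, 0.28) − 0.1·(4.48, -5.76) = (0.972, 0.856)
(u₄, v₄) = (0.972, 0.856) − 0.1·(-7.296, 9.344) = (1.7016, -0.0784)
(u₅, v₅) = (1.7016, -0.0784) − 0.1·(11.8528, -15.1808) = (0.51632, 1.43968)

(0.51632, 1.43968)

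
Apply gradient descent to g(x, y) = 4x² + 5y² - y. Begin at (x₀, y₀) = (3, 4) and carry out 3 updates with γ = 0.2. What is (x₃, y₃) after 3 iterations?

∇g = (8x, 10y - 1)
Step 1: at (3, 4), ∇g = (24, 39) → (3, 4) − 0.2·(24, 39) = (-1.8, -3.8)
Step 2: at (-1.8, -3.8), ∇g = (-14.4, -39) → (-1.8, -3.8) − 0.2·(-14.4, -39) = (1.08, 4)
Step 3: at (1.08, 4), ∇g = (8.64, 39) → (1.08, 4) − 0.2·(8.64, 39) = (-0.648, -3.8)

(-0.648, -3.8)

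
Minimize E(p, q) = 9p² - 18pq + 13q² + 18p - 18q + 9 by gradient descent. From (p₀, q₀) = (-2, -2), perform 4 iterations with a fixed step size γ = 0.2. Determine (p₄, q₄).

(1474.5184, -1839.4272)

∇E = (18p - 18q + 18, -18p + 26q - 18)
Step 1: at (-2, -2), ∇E = (18, -34) → (-2, -2) − 0.2·(18, -34) = (-5.6, 4.8)
Step 2: at (-5.6, 4.8), ∇E = (-169.2, 207.6) → (-5.6, 4.8) − 0.2·(-169.2, 207.6) = (28.24, -36.72)
Step 3: at (28.24, -36.72), ∇E = (1187.28, -1481.04) → (28.24, -36.72) − 0.2·(1187.28, -1481.04) = (-209.216, 259.488)
Step 4: at (-209.216, 259.488), ∇E = (-8418.672, 10494.576) → (-209.216, 259.488) − 0.2·(-8418.672, 10494.576) = (1474.5184, -1839.4272)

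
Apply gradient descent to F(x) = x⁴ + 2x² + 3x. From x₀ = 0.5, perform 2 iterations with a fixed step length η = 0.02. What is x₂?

F′(x) = 4x³ + 4x + 3
Step 1: F′(0.5) = 5.5; x₁ = 0.5 − 0.02·5.5 = 0.39
Step 2: F′(0.39) = 4.797276; x₂ = 0.39 − 0.02·4.797276 = 0.29405448

0.29405448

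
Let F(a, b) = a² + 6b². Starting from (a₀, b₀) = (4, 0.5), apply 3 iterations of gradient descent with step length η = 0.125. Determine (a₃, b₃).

∇F = (2a, 12b)
(a₁, b₁) = (4, 0.5) − 0.125·(8, 6) = (3, -0.25)
(a₂, b₂) = (3, -0.25) − 0.125·(6, -3) = (2.25, 0.125)
(a₃, b₃) = (2.25, 0.125) − 0.125·(4.5, 1.5) = (1.6875, -0.0625)

(1.6875, -0.0625)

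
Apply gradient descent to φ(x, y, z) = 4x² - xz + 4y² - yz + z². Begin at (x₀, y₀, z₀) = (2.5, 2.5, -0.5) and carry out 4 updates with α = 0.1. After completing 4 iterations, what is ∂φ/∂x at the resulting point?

∇φ = (8x - z, 8y - z, -x - y + 2z)
Step 1: at (2.5, 2.5, -0.5), ∇φ = (20.5, 20.5, -6) → (2.5, 2.5, -0.5) − 0.1·(20.5, 20.5, -6) = (0.45, 0.45, 0.1)
Step 2: at (0.45, 0.45, 0.1), ∇φ = (3.5, 3.5, -0.7) → (0.45, 0.45, 0.1) − 0.1·(3.5, 3.5, -0.7) = (0.1, 0.1, 0.17)
Step 3: at (0.1, 0.1, 0.17), ∇φ = (0.63, 0.63, 0.14) → (0.1, 0.1, 0.17) − 0.1·(0.63, 0.63, 0.14) = (0.037, 0.037, 0.156)
Step 4: at (0.037, 0.037, 0.156), ∇φ = (0.14, 0.14, 0.238) → (0.037, 0.037, 0.156) − 0.1·(0.14, 0.14, 0.238) = (0.023, 0.023, 0.1322)
∂φ/∂x at (0.023, 0.023, 0.1322) = 0.0518

0.0518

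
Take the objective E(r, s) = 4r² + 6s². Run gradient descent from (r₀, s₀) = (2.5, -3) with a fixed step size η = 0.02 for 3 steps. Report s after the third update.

∇E = (8r, 12s)
Step 1: at (2.5, -3), ∇E = (20, -36) → (2.5, -3) − 0.02·(20, -36) = (2.1, -2.28)
Step 2: at (2.1, -2.28), ∇E = (16.8, -27.36) → (2.1, -2.28) − 0.02·(16.8, -27.36) = (1.764, -1.7328)
Step 3: at (1.764, -1.7328), ∇E = (14.112, -20.7936) → (1.764, -1.7328) − 0.02·(14.112, -20.7936) = (1.48176, -1.316928)
s = -1.316928

-1.316928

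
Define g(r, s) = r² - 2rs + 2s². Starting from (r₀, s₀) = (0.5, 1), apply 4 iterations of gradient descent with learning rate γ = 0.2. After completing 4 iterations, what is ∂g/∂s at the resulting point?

∇g = (2r - 2s, -2r + 4s)
Step 1: at (0.5, 1), ∇g = (-1, 3) → (0.5, 1) − 0.2·(-1, 3) = (0.7, 0.4)
Step 2: at (0.7, 0.4), ∇g = (0.6, 0.2) → (0.7, 0.4) − 0.2·(0.6, 0.2) = (0.58, 0.36)
Step 3: at (0.58, 0.36), ∇g = (0.44, 0.28) → (0.58, 0.36) − 0.2·(0.44, 0.28) = (0.492, 0.304)
Step 4: at (0.492, 0.304), ∇g = (0.376, 0.232) → (0.492, 0.304) − 0.2·(0.376, 0.232) = (0.4168, 0.2576)
∂g/∂s at (0.4168, 0.2576) = 0.1968

0.1968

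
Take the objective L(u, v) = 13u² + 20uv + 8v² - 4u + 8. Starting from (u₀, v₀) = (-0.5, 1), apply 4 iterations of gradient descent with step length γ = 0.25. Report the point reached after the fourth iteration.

(898.09375, 699.4375)

∇L = (26u + 20v - 4, 20u + 16v)
(u₁, v₁) = (-0.5, 1) − 0.25·(3, 6) = (-1.25, -0.5)
(u₂, v₂) = (-1.25, -0.5) − 0.25·(-46.5, -33) = (10.375, 7.75)
(u₃, v₃) = (10.375, 7.75) − 0.25·(420.75, 331.5) = (-94.8125, -75.125)
(u₄, v₄) = (-94.8125, -75.125) − 0.25·(-3971.625, -3098.25) = (898.09375, 699.4375)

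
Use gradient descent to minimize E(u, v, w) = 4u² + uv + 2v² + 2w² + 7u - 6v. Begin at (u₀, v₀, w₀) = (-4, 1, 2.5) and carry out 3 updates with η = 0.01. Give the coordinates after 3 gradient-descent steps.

(-3.337768, 1.16599, 2.21184)

∇E = (8u + v + 7, u + 4v - 6, 4w)
(u₁, v₁, w₁) = (-4, 1, 2.5) − 0.01·(-24, -6, 10) = (-3.76, 1.06, 2.4)
(u₂, v₂, w₂) = (-3.76, 1.06, 2.4) − 0.01·(-22.02, -5.52, 9.6) = (-3.5398, 1.1152, 2.304)
(u₃, v₃, w₃) = (-3.5398, 1.1152, 2.304) − 0.01·(-20.2032, -5.079, 9.216) = (-3.337768, 1.16599, 2.21184)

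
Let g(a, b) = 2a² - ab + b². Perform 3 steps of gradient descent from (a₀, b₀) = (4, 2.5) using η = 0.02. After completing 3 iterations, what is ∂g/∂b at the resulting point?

1.601804

∇g = (4a - b, -a + 2b)
(a₁, b₁) = (4, 2.5) − 0.02·(13.5, 1) = (3.73, 2.48)
(a₂, b₂) = (3.73, 2.48) − 0.02·(12.44, 1.23) = (3.4812, 2.4554)
(a₃, b₃) = (3.4812, 2.4554) − 0.02·(11.4694, 1.4296) = (3.251812, 2.426808)
∂g/∂b at (3.251812, 2.426808) = 1.601804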